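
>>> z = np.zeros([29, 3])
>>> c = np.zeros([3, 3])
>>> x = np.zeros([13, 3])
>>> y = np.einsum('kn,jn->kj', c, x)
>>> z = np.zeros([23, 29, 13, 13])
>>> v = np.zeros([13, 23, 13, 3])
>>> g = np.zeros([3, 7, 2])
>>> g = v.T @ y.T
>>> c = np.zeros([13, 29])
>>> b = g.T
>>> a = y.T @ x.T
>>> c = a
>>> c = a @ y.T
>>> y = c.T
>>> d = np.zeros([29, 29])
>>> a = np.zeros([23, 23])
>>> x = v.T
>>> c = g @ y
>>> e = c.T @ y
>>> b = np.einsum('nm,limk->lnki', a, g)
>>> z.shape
(23, 29, 13, 13)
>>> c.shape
(3, 13, 23, 13)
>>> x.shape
(3, 13, 23, 13)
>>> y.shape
(3, 13)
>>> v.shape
(13, 23, 13, 3)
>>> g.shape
(3, 13, 23, 3)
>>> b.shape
(3, 23, 3, 13)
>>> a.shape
(23, 23)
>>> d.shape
(29, 29)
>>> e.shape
(13, 23, 13, 13)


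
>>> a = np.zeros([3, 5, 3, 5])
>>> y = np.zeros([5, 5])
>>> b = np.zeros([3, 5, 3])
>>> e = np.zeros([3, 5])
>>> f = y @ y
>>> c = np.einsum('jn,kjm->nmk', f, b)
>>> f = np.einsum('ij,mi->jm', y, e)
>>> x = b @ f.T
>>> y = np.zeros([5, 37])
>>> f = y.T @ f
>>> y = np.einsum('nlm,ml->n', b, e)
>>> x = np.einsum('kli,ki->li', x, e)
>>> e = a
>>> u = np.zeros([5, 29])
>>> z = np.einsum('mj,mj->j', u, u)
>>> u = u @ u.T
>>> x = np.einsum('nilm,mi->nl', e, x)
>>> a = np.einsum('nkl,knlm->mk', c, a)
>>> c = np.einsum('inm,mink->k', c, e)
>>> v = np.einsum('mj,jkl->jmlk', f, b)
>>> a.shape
(5, 3)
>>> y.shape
(3,)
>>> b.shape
(3, 5, 3)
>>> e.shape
(3, 5, 3, 5)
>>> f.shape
(37, 3)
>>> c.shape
(5,)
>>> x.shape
(3, 3)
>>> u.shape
(5, 5)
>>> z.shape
(29,)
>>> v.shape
(3, 37, 3, 5)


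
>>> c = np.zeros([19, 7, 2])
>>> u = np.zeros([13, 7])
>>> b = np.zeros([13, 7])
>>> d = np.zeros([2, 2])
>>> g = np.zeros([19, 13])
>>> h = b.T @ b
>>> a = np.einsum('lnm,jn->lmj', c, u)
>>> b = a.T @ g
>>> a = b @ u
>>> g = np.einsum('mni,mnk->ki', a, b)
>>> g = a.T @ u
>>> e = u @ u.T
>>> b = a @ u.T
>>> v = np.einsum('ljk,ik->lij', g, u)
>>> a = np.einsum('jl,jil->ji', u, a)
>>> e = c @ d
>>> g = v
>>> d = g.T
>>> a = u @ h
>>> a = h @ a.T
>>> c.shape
(19, 7, 2)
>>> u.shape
(13, 7)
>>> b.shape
(13, 2, 13)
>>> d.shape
(2, 13, 7)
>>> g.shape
(7, 13, 2)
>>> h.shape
(7, 7)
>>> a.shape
(7, 13)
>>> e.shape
(19, 7, 2)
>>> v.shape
(7, 13, 2)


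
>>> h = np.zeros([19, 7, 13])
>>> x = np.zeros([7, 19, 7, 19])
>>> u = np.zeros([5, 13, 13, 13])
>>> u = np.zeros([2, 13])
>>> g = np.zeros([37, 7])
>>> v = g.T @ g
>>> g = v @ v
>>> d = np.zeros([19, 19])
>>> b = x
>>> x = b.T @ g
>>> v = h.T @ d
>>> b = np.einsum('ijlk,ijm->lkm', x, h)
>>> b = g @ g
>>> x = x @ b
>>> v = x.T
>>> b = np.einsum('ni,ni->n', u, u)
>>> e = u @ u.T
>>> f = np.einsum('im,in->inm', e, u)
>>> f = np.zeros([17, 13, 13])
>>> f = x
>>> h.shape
(19, 7, 13)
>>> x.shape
(19, 7, 19, 7)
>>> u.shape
(2, 13)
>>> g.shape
(7, 7)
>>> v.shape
(7, 19, 7, 19)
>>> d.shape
(19, 19)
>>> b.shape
(2,)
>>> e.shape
(2, 2)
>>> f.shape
(19, 7, 19, 7)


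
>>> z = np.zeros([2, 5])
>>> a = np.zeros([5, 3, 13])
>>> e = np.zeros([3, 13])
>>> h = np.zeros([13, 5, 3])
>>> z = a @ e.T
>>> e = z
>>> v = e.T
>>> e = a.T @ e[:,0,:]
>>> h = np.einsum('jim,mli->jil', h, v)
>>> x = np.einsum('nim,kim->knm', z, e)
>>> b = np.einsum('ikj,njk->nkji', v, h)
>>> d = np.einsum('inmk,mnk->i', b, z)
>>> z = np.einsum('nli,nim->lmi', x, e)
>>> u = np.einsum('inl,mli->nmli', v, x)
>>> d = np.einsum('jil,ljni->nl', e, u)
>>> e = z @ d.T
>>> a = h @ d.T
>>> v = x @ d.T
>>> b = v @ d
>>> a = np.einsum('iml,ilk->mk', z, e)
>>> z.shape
(5, 3, 3)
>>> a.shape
(3, 5)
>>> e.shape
(5, 3, 5)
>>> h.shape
(13, 5, 3)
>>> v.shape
(13, 5, 5)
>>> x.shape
(13, 5, 3)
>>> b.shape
(13, 5, 3)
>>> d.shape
(5, 3)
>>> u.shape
(3, 13, 5, 3)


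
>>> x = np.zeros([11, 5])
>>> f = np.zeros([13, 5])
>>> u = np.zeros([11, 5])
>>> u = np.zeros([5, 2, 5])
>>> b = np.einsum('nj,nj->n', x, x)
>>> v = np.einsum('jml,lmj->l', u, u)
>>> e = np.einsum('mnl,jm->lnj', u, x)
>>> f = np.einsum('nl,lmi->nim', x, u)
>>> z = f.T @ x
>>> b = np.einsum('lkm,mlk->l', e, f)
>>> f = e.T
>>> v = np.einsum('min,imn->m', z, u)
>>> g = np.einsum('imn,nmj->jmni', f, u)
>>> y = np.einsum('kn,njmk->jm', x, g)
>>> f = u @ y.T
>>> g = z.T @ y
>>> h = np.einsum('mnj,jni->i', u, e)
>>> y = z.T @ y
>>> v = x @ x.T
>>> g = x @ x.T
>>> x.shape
(11, 5)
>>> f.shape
(5, 2, 2)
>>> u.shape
(5, 2, 5)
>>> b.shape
(5,)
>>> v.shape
(11, 11)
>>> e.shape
(5, 2, 11)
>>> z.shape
(2, 5, 5)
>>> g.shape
(11, 11)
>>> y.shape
(5, 5, 5)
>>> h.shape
(11,)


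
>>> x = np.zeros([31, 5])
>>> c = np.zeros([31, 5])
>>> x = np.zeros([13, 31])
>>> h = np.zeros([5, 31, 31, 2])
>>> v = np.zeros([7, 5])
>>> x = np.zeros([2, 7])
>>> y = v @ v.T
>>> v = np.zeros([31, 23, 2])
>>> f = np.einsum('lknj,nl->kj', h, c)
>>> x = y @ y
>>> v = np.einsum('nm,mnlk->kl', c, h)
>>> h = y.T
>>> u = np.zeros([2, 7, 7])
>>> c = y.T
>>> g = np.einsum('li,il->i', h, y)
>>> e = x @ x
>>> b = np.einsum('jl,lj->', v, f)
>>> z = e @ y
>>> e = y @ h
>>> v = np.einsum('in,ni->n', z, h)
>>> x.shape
(7, 7)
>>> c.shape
(7, 7)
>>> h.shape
(7, 7)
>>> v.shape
(7,)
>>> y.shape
(7, 7)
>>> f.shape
(31, 2)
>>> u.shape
(2, 7, 7)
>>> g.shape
(7,)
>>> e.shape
(7, 7)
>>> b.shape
()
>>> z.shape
(7, 7)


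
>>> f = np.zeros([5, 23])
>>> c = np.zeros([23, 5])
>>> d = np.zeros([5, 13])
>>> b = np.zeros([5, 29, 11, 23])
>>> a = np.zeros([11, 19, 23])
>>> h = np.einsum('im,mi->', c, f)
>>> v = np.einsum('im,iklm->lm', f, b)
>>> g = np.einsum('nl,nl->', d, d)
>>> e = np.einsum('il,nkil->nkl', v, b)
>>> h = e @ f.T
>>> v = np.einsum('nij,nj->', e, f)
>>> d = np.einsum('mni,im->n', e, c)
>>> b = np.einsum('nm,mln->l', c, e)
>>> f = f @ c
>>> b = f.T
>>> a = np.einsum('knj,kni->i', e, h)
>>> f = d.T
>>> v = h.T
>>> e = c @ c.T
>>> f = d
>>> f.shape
(29,)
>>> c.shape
(23, 5)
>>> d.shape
(29,)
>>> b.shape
(5, 5)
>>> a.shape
(5,)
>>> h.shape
(5, 29, 5)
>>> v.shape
(5, 29, 5)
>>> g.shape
()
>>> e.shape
(23, 23)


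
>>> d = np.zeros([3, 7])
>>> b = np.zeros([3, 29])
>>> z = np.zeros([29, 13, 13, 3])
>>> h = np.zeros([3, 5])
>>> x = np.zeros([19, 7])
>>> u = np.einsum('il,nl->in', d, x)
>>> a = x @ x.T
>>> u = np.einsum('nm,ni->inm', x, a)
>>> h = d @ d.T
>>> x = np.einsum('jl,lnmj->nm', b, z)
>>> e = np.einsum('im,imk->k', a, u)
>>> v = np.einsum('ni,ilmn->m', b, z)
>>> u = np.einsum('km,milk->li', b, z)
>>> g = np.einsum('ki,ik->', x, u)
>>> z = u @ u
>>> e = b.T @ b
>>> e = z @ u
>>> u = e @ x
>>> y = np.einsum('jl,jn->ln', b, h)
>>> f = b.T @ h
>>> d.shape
(3, 7)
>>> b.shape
(3, 29)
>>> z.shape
(13, 13)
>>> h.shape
(3, 3)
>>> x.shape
(13, 13)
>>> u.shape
(13, 13)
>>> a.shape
(19, 19)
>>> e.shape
(13, 13)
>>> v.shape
(13,)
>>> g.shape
()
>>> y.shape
(29, 3)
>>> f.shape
(29, 3)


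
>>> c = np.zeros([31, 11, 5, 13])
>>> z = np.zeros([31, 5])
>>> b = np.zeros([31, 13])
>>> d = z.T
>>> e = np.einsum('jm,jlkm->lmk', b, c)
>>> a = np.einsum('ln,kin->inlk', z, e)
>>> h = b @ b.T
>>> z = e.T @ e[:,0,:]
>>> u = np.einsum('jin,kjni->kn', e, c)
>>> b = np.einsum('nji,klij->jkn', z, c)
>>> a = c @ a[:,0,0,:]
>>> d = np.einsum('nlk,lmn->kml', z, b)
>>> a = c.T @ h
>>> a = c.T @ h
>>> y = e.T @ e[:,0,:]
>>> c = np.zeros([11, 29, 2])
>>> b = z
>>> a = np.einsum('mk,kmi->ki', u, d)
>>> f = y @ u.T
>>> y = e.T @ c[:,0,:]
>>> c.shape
(11, 29, 2)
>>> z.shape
(5, 13, 5)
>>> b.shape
(5, 13, 5)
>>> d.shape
(5, 31, 13)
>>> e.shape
(11, 13, 5)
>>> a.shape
(5, 13)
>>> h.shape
(31, 31)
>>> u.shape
(31, 5)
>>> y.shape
(5, 13, 2)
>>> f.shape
(5, 13, 31)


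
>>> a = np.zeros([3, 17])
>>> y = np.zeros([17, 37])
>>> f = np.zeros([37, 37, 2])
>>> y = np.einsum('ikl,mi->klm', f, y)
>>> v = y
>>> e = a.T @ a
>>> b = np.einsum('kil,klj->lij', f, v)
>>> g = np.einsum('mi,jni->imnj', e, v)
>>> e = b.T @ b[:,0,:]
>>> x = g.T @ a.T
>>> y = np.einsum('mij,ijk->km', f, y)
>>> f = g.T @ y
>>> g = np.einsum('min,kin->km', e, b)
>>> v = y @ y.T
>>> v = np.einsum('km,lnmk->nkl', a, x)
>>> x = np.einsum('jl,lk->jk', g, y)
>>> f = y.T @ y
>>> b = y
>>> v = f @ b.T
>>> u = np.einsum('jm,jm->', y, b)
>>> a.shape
(3, 17)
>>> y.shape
(17, 37)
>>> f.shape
(37, 37)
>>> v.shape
(37, 17)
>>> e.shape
(17, 37, 17)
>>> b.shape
(17, 37)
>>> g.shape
(2, 17)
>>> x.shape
(2, 37)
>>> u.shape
()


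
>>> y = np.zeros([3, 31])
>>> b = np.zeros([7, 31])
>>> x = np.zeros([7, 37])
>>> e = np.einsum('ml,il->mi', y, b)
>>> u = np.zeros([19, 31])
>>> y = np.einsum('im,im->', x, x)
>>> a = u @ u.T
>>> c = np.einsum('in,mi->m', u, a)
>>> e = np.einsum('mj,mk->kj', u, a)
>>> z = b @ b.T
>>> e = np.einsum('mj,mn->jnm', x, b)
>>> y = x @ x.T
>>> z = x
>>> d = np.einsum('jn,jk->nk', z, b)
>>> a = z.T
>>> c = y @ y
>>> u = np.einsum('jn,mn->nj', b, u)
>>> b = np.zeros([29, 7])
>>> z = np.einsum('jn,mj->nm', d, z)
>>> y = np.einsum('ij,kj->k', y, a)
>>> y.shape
(37,)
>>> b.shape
(29, 7)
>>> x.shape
(7, 37)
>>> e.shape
(37, 31, 7)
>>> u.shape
(31, 7)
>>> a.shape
(37, 7)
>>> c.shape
(7, 7)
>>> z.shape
(31, 7)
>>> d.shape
(37, 31)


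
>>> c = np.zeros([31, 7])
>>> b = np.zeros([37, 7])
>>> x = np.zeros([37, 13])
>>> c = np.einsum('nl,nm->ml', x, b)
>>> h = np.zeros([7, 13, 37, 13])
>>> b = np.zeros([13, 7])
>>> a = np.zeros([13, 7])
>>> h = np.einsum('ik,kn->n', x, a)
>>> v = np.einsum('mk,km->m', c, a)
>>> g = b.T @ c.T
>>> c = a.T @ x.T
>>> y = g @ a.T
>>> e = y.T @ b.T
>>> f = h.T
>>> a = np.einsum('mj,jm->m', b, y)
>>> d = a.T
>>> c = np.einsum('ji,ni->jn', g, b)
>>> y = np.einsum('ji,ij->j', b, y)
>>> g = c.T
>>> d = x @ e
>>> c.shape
(7, 13)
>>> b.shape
(13, 7)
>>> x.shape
(37, 13)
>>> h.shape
(7,)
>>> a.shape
(13,)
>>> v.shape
(7,)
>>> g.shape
(13, 7)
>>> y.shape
(13,)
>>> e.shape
(13, 13)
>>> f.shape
(7,)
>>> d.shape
(37, 13)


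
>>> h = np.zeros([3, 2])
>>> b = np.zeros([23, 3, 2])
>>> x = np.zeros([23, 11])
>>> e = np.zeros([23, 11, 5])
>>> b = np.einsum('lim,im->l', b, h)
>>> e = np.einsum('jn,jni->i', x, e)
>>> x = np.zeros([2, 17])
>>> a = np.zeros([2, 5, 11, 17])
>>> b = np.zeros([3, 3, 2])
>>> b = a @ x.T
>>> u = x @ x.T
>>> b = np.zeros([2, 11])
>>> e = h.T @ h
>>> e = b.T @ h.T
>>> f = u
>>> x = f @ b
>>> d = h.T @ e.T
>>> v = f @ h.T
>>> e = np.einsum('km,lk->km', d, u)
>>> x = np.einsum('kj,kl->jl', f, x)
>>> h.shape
(3, 2)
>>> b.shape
(2, 11)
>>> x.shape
(2, 11)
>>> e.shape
(2, 11)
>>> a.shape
(2, 5, 11, 17)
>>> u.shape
(2, 2)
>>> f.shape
(2, 2)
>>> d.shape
(2, 11)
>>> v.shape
(2, 3)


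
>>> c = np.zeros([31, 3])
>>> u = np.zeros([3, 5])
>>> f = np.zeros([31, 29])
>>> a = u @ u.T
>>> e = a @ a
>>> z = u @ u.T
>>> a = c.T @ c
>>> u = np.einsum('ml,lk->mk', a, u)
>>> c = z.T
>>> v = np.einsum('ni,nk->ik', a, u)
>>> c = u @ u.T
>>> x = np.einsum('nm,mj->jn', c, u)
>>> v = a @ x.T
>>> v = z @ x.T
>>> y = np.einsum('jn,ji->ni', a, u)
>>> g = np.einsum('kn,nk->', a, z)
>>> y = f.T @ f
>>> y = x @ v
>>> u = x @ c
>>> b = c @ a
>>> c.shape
(3, 3)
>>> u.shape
(5, 3)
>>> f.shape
(31, 29)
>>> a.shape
(3, 3)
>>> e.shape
(3, 3)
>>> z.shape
(3, 3)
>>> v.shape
(3, 5)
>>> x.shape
(5, 3)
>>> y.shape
(5, 5)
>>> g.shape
()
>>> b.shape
(3, 3)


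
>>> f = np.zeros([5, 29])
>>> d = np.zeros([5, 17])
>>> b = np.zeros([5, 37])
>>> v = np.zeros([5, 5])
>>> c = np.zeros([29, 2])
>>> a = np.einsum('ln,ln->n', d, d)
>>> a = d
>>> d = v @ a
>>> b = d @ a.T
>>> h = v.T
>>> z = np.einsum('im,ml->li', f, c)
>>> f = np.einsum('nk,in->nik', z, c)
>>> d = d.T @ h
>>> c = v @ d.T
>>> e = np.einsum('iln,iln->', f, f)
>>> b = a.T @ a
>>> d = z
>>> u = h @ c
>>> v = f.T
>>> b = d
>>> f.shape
(2, 29, 5)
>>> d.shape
(2, 5)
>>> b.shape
(2, 5)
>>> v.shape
(5, 29, 2)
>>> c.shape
(5, 17)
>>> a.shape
(5, 17)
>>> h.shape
(5, 5)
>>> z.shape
(2, 5)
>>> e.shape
()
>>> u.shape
(5, 17)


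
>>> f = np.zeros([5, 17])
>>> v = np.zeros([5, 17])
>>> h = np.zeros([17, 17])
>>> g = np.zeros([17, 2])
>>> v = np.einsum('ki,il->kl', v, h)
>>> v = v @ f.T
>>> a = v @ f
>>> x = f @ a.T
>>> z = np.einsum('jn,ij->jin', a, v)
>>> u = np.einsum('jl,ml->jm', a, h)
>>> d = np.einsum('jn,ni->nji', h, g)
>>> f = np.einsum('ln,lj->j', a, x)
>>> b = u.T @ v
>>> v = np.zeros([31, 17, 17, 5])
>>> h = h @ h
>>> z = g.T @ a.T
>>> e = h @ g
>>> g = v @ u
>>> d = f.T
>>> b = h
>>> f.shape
(5,)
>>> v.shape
(31, 17, 17, 5)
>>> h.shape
(17, 17)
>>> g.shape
(31, 17, 17, 17)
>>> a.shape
(5, 17)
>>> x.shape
(5, 5)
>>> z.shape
(2, 5)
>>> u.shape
(5, 17)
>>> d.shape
(5,)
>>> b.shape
(17, 17)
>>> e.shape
(17, 2)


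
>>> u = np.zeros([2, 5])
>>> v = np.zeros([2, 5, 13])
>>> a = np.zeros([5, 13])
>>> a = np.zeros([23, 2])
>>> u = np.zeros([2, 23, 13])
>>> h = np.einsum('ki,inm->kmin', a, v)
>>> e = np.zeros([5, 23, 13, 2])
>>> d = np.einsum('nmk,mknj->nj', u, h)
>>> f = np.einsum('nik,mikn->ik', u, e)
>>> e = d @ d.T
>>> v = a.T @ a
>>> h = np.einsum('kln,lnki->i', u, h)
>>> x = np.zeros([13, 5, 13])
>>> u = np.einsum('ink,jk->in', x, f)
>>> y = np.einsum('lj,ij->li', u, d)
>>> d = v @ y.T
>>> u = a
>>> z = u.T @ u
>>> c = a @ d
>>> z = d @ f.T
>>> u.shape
(23, 2)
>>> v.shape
(2, 2)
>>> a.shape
(23, 2)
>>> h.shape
(5,)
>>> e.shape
(2, 2)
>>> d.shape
(2, 13)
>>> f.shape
(23, 13)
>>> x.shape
(13, 5, 13)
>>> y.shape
(13, 2)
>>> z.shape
(2, 23)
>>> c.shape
(23, 13)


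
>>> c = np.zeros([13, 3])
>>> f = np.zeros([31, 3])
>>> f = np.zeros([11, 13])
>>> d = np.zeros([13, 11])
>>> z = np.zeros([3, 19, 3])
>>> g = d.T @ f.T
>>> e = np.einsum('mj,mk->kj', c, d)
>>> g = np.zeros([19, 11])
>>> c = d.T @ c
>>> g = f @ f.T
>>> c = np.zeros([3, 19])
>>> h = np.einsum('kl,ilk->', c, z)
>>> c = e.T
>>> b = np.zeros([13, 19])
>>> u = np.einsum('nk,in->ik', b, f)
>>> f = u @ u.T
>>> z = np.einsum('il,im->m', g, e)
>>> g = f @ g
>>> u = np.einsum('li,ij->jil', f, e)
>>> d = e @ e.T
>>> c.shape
(3, 11)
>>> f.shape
(11, 11)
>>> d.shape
(11, 11)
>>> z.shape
(3,)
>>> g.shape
(11, 11)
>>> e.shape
(11, 3)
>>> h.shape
()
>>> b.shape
(13, 19)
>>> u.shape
(3, 11, 11)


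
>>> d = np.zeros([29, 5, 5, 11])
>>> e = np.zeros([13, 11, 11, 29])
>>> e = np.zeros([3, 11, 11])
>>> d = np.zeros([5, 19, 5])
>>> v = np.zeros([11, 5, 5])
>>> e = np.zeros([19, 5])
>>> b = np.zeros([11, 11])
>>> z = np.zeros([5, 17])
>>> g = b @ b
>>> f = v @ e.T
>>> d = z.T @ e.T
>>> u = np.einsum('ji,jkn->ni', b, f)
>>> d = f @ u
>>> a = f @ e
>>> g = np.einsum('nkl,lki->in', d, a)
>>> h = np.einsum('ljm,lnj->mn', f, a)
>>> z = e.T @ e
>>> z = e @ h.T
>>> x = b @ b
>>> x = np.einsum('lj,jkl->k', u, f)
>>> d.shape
(11, 5, 11)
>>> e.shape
(19, 5)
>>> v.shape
(11, 5, 5)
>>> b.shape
(11, 11)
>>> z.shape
(19, 19)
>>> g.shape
(5, 11)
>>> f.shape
(11, 5, 19)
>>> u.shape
(19, 11)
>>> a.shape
(11, 5, 5)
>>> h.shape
(19, 5)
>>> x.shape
(5,)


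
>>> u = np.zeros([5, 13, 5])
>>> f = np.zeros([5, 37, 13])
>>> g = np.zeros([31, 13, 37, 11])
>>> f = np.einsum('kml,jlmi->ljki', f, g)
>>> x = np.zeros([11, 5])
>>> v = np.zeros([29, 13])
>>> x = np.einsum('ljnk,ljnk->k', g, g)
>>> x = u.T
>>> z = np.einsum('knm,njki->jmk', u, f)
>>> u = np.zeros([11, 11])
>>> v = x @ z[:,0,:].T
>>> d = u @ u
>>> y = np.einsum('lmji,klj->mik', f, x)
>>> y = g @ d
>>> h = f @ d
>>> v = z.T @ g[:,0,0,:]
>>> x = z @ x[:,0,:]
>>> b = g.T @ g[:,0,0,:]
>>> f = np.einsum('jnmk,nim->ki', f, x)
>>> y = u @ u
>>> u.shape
(11, 11)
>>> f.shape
(11, 5)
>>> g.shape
(31, 13, 37, 11)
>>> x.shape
(31, 5, 5)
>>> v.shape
(5, 5, 11)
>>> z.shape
(31, 5, 5)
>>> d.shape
(11, 11)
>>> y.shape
(11, 11)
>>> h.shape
(13, 31, 5, 11)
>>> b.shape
(11, 37, 13, 11)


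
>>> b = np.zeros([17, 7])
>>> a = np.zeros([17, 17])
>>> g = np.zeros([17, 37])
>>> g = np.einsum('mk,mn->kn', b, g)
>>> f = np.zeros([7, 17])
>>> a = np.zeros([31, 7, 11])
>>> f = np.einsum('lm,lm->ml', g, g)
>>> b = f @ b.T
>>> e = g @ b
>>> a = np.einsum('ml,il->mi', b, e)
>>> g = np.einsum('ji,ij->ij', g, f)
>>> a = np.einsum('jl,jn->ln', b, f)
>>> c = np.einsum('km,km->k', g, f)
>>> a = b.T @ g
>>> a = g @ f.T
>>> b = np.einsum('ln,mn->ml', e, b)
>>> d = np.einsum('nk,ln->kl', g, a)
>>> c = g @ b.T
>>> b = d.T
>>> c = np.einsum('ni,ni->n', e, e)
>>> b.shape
(37, 7)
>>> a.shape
(37, 37)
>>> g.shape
(37, 7)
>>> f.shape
(37, 7)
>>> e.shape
(7, 17)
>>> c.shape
(7,)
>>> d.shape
(7, 37)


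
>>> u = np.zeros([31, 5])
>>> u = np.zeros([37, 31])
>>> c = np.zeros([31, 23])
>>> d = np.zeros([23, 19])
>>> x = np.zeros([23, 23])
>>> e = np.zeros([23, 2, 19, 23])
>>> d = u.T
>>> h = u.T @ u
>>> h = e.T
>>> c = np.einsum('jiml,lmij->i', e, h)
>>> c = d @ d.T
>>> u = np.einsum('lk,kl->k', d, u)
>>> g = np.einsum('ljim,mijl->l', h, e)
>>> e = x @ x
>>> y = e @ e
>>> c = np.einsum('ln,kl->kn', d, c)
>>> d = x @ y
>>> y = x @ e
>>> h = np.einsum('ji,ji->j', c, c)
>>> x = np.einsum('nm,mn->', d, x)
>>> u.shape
(37,)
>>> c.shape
(31, 37)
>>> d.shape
(23, 23)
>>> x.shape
()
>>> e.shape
(23, 23)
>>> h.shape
(31,)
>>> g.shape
(23,)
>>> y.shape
(23, 23)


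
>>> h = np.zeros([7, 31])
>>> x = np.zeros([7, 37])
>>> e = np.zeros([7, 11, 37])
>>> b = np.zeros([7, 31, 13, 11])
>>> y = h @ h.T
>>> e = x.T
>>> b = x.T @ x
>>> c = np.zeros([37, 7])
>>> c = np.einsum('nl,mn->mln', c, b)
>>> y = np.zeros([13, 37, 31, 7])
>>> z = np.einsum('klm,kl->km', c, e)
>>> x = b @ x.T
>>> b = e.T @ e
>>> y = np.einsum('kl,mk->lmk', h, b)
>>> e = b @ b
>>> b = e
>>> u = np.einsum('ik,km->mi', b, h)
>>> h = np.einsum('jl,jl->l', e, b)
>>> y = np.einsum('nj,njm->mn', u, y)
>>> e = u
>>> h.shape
(7,)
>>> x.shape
(37, 7)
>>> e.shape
(31, 7)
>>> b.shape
(7, 7)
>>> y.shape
(7, 31)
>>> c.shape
(37, 7, 37)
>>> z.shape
(37, 37)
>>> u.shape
(31, 7)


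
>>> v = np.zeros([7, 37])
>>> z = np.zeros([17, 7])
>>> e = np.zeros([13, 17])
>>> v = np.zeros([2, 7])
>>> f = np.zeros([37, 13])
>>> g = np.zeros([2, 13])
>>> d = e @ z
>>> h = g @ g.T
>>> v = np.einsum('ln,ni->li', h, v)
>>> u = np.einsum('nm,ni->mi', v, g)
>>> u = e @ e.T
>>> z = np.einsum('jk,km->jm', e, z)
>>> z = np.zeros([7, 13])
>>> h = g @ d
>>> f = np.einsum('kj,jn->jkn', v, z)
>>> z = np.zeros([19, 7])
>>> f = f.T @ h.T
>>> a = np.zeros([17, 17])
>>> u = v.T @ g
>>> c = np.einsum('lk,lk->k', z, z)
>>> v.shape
(2, 7)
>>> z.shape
(19, 7)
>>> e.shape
(13, 17)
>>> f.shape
(13, 2, 2)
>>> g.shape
(2, 13)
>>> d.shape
(13, 7)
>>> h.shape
(2, 7)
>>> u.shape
(7, 13)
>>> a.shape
(17, 17)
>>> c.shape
(7,)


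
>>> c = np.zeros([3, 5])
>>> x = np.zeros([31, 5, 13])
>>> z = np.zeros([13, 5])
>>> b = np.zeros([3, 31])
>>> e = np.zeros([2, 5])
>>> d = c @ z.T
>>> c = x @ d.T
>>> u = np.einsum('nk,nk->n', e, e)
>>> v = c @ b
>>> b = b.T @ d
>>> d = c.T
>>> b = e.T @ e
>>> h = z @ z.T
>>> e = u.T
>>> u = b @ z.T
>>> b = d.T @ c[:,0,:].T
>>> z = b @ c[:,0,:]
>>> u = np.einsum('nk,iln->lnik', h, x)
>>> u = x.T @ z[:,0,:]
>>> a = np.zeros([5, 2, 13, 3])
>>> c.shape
(31, 5, 3)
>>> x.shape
(31, 5, 13)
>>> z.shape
(31, 5, 3)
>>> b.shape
(31, 5, 31)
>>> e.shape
(2,)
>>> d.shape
(3, 5, 31)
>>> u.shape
(13, 5, 3)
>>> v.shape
(31, 5, 31)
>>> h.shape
(13, 13)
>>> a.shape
(5, 2, 13, 3)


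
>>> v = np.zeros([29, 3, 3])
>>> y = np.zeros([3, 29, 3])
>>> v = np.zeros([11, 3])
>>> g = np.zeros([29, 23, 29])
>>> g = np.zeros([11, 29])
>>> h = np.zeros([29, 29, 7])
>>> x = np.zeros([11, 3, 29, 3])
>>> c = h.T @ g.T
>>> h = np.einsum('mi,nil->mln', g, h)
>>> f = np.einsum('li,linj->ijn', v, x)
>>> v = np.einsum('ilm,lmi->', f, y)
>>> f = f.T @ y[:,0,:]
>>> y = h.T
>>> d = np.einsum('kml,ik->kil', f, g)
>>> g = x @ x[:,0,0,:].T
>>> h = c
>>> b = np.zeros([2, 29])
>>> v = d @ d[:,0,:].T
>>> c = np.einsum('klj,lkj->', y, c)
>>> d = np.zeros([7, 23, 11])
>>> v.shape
(29, 11, 29)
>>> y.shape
(29, 7, 11)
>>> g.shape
(11, 3, 29, 11)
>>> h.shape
(7, 29, 11)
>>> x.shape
(11, 3, 29, 3)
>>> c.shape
()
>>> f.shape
(29, 3, 3)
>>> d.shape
(7, 23, 11)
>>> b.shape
(2, 29)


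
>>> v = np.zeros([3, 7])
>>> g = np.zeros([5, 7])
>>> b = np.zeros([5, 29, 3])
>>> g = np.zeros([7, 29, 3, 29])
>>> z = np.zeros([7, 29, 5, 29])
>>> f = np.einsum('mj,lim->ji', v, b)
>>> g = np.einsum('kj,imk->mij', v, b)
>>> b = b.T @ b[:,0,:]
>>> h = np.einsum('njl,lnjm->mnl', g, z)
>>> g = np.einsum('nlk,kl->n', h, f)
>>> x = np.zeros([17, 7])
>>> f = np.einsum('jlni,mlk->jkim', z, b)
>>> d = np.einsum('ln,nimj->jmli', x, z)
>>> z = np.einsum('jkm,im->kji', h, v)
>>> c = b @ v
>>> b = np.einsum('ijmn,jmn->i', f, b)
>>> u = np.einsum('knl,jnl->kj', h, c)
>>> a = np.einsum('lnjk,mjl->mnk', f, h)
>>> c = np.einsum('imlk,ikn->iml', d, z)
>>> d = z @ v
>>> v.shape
(3, 7)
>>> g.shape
(29,)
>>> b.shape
(7,)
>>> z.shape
(29, 29, 3)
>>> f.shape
(7, 3, 29, 3)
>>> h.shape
(29, 29, 7)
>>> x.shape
(17, 7)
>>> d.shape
(29, 29, 7)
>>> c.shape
(29, 5, 17)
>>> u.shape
(29, 3)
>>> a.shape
(29, 3, 3)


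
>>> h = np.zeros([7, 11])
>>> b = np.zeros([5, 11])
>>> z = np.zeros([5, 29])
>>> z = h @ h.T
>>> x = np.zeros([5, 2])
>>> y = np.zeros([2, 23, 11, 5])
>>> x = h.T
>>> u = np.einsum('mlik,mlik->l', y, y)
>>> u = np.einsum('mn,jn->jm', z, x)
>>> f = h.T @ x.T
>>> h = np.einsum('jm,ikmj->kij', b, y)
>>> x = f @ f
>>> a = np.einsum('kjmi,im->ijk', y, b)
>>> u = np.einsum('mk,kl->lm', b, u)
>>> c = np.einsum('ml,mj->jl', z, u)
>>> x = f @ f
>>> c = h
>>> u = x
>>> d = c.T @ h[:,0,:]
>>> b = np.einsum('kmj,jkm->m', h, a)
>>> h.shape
(23, 2, 5)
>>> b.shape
(2,)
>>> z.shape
(7, 7)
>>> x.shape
(11, 11)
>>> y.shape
(2, 23, 11, 5)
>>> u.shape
(11, 11)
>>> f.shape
(11, 11)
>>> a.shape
(5, 23, 2)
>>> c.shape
(23, 2, 5)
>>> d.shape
(5, 2, 5)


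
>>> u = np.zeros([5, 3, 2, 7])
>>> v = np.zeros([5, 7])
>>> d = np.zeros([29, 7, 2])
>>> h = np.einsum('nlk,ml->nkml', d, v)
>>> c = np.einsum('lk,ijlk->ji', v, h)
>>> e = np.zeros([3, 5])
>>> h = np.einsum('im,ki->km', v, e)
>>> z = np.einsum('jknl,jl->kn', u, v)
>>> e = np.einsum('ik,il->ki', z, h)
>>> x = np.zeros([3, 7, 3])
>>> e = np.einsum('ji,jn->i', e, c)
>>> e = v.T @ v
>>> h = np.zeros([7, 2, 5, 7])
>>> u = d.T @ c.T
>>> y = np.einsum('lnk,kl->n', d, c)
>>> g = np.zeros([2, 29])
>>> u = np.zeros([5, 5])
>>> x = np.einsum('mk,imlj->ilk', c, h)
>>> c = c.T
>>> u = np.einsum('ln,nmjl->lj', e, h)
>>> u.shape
(7, 5)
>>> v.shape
(5, 7)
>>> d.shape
(29, 7, 2)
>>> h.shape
(7, 2, 5, 7)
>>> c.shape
(29, 2)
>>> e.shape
(7, 7)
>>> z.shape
(3, 2)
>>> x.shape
(7, 5, 29)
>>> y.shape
(7,)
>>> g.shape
(2, 29)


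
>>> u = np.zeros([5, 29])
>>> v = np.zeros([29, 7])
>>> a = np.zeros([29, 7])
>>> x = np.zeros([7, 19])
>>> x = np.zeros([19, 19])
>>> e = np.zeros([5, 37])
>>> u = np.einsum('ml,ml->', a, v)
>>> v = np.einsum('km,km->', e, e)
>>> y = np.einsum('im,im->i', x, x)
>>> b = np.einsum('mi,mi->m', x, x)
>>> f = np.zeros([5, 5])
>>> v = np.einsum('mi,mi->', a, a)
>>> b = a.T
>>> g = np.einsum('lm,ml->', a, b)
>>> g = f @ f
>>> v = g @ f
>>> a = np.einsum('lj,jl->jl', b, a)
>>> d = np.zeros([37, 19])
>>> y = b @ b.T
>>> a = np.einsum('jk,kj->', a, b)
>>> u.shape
()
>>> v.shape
(5, 5)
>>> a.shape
()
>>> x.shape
(19, 19)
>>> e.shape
(5, 37)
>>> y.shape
(7, 7)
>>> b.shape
(7, 29)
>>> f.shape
(5, 5)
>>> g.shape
(5, 5)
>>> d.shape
(37, 19)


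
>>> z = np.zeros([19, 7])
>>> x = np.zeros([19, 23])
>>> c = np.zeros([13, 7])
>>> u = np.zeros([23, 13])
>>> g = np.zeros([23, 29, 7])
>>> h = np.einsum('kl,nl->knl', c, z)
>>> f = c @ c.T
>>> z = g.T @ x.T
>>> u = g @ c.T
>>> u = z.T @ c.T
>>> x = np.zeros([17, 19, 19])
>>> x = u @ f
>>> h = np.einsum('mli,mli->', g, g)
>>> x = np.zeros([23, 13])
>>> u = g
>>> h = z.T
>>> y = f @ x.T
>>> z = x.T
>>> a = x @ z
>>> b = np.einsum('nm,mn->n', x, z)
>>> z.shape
(13, 23)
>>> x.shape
(23, 13)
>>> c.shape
(13, 7)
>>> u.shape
(23, 29, 7)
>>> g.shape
(23, 29, 7)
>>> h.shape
(19, 29, 7)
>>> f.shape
(13, 13)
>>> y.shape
(13, 23)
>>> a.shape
(23, 23)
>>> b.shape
(23,)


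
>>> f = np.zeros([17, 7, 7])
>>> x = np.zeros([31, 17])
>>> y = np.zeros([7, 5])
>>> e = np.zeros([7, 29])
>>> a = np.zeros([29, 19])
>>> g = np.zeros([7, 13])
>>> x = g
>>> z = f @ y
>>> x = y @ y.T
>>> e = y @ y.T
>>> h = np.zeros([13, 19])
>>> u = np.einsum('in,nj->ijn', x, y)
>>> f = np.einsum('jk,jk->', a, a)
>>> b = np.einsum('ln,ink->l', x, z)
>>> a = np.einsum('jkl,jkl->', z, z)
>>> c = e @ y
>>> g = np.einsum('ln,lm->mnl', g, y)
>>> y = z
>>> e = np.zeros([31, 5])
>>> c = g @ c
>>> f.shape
()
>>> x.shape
(7, 7)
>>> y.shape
(17, 7, 5)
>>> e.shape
(31, 5)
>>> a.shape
()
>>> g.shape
(5, 13, 7)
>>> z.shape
(17, 7, 5)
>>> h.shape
(13, 19)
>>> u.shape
(7, 5, 7)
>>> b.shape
(7,)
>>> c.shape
(5, 13, 5)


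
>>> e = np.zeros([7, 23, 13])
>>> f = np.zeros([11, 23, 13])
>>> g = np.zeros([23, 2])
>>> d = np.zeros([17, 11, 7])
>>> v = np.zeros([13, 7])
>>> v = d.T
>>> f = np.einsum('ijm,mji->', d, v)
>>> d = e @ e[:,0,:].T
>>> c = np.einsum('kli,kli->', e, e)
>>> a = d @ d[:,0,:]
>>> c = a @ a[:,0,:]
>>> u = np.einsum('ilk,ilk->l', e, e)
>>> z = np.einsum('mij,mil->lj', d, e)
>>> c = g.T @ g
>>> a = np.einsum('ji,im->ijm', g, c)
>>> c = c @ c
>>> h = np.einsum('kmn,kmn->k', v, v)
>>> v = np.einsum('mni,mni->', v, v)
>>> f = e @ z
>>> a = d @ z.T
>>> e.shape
(7, 23, 13)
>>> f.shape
(7, 23, 7)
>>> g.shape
(23, 2)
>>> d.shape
(7, 23, 7)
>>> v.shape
()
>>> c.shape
(2, 2)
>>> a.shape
(7, 23, 13)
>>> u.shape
(23,)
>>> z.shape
(13, 7)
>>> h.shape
(7,)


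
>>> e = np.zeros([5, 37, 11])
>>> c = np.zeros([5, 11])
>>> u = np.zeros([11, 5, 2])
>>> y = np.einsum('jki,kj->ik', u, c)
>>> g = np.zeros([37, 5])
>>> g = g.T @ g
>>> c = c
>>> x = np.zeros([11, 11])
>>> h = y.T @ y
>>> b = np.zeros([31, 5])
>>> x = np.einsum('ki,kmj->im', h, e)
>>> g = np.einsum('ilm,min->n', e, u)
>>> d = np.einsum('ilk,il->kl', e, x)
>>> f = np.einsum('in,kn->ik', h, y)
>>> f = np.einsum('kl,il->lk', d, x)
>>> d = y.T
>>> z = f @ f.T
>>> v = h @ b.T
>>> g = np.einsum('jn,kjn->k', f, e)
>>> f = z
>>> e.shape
(5, 37, 11)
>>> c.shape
(5, 11)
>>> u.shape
(11, 5, 2)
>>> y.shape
(2, 5)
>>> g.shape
(5,)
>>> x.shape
(5, 37)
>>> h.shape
(5, 5)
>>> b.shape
(31, 5)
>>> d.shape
(5, 2)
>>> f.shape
(37, 37)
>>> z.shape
(37, 37)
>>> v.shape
(5, 31)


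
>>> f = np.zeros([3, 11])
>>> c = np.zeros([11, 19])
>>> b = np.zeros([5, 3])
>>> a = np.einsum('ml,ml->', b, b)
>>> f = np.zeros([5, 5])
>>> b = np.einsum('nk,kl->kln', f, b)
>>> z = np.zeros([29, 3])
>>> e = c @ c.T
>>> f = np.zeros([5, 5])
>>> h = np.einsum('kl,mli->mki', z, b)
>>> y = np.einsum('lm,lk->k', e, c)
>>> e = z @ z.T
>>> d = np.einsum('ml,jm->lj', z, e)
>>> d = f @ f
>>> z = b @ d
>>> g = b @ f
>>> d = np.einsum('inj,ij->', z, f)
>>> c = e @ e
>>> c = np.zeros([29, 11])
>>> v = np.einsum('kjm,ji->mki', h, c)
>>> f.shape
(5, 5)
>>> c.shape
(29, 11)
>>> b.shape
(5, 3, 5)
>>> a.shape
()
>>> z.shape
(5, 3, 5)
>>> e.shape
(29, 29)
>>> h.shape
(5, 29, 5)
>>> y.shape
(19,)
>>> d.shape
()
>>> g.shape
(5, 3, 5)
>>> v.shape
(5, 5, 11)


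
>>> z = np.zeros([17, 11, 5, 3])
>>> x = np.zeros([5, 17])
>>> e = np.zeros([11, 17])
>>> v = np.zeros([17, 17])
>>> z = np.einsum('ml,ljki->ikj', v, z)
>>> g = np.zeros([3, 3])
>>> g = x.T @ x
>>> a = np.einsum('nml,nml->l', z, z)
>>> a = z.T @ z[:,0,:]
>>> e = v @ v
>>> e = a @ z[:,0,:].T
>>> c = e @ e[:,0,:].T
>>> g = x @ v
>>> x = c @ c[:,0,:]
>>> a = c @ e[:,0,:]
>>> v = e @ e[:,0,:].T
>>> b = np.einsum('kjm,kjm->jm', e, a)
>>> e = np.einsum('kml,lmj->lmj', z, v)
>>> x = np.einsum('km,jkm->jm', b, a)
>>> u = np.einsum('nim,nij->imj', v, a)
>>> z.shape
(3, 5, 11)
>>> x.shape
(11, 3)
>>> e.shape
(11, 5, 11)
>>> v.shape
(11, 5, 11)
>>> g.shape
(5, 17)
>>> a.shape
(11, 5, 3)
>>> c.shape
(11, 5, 11)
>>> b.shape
(5, 3)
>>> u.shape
(5, 11, 3)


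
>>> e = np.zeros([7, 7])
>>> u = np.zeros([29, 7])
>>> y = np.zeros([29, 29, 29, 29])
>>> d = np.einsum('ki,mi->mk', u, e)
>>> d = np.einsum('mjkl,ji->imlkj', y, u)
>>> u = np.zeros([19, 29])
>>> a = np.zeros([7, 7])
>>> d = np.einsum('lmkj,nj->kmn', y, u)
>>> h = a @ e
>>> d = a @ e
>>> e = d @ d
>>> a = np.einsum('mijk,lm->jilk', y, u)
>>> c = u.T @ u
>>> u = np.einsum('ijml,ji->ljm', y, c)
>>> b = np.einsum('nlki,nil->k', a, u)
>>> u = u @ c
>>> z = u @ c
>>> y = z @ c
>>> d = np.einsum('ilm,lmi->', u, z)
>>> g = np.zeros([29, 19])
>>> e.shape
(7, 7)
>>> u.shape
(29, 29, 29)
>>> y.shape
(29, 29, 29)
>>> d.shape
()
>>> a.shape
(29, 29, 19, 29)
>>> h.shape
(7, 7)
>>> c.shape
(29, 29)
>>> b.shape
(19,)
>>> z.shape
(29, 29, 29)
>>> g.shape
(29, 19)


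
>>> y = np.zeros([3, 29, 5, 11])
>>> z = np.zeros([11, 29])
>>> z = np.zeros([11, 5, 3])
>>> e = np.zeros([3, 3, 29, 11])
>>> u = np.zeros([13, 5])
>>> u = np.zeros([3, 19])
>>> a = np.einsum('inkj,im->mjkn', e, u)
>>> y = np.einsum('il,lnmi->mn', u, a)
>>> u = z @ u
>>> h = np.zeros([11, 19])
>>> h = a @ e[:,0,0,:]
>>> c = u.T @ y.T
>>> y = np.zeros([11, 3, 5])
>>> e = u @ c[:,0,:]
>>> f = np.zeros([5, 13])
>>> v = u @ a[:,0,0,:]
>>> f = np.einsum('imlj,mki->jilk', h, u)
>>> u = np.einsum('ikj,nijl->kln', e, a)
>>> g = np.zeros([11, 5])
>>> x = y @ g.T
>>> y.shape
(11, 3, 5)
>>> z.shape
(11, 5, 3)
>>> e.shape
(11, 5, 29)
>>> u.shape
(5, 3, 19)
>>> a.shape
(19, 11, 29, 3)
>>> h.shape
(19, 11, 29, 11)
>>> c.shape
(19, 5, 29)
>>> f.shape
(11, 19, 29, 5)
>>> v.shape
(11, 5, 3)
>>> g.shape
(11, 5)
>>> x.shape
(11, 3, 11)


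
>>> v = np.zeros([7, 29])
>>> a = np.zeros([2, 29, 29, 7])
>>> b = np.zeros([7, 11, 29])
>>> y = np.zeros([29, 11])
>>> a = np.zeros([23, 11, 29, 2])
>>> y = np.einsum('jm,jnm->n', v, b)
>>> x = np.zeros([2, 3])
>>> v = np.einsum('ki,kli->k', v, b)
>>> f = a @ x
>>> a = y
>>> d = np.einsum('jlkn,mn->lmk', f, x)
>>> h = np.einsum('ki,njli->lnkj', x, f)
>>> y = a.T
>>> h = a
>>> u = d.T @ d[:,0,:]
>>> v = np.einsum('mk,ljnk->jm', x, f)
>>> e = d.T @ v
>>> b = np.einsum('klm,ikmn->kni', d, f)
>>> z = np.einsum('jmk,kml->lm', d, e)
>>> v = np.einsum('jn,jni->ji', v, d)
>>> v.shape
(11, 29)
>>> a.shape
(11,)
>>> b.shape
(11, 3, 23)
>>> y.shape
(11,)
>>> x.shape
(2, 3)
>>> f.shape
(23, 11, 29, 3)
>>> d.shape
(11, 2, 29)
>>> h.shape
(11,)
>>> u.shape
(29, 2, 29)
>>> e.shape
(29, 2, 2)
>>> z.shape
(2, 2)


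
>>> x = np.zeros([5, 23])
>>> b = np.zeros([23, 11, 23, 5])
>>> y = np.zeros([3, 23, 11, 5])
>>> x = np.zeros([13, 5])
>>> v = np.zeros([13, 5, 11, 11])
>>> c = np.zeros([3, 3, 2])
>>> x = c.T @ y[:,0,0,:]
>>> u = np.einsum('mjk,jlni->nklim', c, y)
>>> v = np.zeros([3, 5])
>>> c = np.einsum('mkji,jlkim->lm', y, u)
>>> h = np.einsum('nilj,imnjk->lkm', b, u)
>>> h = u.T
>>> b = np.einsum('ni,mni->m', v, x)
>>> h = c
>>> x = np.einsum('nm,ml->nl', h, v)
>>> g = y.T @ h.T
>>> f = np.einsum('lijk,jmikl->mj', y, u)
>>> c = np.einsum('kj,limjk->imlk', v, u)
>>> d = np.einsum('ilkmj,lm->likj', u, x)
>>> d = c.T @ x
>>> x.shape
(2, 5)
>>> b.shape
(2,)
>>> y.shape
(3, 23, 11, 5)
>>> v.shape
(3, 5)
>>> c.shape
(2, 23, 11, 3)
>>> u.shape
(11, 2, 23, 5, 3)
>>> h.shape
(2, 3)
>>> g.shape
(5, 11, 23, 2)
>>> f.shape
(2, 11)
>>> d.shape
(3, 11, 23, 5)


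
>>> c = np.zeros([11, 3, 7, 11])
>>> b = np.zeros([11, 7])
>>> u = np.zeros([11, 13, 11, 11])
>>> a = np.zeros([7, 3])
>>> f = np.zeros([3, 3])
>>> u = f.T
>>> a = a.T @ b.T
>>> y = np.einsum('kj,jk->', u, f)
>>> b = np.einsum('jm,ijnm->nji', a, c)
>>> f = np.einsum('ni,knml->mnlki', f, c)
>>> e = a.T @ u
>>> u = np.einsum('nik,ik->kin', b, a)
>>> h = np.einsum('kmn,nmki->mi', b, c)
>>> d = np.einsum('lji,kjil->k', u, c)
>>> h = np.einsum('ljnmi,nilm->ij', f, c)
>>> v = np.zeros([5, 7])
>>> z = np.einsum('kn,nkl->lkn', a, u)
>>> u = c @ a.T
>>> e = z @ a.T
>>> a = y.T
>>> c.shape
(11, 3, 7, 11)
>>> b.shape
(7, 3, 11)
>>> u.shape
(11, 3, 7, 3)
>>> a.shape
()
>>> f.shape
(7, 3, 11, 11, 3)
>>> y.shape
()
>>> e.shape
(7, 3, 3)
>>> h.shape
(3, 3)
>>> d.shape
(11,)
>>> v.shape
(5, 7)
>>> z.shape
(7, 3, 11)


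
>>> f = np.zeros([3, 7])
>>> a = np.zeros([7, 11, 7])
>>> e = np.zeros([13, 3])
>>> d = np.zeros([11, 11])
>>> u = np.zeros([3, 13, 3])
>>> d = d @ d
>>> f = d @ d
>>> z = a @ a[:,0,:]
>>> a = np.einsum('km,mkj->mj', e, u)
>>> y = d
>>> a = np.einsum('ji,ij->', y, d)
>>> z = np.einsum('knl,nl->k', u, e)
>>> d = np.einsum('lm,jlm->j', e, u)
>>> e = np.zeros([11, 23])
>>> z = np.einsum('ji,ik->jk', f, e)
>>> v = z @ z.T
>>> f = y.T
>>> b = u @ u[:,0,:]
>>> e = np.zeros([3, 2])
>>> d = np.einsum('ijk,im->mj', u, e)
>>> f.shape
(11, 11)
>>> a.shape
()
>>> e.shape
(3, 2)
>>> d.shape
(2, 13)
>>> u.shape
(3, 13, 3)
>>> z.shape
(11, 23)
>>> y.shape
(11, 11)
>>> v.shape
(11, 11)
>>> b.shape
(3, 13, 3)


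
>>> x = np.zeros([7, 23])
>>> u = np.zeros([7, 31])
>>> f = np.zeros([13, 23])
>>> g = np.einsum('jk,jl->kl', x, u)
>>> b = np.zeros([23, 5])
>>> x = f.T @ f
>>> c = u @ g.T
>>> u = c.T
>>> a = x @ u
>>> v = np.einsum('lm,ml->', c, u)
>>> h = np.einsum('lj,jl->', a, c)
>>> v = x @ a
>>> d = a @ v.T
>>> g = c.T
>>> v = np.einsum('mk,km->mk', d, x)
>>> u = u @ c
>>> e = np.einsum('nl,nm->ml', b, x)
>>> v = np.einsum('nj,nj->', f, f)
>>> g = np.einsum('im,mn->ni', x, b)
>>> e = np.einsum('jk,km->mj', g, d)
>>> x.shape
(23, 23)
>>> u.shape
(23, 23)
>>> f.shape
(13, 23)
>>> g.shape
(5, 23)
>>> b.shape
(23, 5)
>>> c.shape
(7, 23)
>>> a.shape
(23, 7)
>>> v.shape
()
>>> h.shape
()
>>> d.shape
(23, 23)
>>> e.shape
(23, 5)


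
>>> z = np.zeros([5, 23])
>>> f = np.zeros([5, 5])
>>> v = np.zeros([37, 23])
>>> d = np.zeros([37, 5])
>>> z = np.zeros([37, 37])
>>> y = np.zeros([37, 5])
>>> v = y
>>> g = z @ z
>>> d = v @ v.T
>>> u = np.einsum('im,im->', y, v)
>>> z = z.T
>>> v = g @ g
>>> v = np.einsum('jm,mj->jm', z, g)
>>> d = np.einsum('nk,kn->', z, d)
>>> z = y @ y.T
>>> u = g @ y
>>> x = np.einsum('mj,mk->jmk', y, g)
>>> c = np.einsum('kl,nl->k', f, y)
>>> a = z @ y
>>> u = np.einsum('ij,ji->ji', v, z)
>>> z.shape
(37, 37)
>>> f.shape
(5, 5)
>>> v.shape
(37, 37)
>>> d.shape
()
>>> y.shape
(37, 5)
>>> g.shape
(37, 37)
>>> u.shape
(37, 37)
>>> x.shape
(5, 37, 37)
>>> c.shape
(5,)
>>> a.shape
(37, 5)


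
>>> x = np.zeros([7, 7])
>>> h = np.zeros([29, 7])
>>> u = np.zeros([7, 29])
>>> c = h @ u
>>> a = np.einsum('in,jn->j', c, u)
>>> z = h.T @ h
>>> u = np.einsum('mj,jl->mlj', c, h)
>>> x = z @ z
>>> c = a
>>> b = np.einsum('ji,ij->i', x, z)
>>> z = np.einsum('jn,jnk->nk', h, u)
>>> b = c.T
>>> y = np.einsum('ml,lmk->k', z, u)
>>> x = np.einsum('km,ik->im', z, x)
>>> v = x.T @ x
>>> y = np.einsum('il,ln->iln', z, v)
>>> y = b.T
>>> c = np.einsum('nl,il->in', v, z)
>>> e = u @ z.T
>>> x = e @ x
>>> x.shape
(29, 7, 29)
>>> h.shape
(29, 7)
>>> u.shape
(29, 7, 29)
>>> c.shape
(7, 29)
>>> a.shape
(7,)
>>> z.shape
(7, 29)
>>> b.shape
(7,)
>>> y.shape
(7,)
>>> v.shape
(29, 29)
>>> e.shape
(29, 7, 7)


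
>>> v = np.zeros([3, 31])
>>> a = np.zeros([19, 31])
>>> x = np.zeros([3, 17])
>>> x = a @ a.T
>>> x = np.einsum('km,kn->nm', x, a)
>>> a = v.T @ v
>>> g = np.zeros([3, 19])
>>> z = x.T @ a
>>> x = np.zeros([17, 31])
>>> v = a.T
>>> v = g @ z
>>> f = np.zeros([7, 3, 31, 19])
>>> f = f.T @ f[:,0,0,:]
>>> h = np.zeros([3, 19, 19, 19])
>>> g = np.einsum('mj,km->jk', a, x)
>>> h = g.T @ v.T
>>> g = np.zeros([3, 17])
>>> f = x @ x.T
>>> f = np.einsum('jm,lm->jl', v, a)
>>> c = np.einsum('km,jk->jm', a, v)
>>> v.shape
(3, 31)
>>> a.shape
(31, 31)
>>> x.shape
(17, 31)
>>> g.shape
(3, 17)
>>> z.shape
(19, 31)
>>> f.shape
(3, 31)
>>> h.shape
(17, 3)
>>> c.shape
(3, 31)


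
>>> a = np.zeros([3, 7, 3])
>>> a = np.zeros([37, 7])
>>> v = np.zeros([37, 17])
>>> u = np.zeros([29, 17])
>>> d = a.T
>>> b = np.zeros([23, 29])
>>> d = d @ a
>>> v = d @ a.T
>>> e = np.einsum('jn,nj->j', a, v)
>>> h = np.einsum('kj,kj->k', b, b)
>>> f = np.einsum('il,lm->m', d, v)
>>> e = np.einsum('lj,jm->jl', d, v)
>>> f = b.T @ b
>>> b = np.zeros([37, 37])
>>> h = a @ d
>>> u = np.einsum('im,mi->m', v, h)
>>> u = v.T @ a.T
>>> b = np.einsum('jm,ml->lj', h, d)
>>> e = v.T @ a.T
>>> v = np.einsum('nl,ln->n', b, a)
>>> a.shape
(37, 7)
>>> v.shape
(7,)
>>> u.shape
(37, 37)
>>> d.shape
(7, 7)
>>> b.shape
(7, 37)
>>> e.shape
(37, 37)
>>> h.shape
(37, 7)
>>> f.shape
(29, 29)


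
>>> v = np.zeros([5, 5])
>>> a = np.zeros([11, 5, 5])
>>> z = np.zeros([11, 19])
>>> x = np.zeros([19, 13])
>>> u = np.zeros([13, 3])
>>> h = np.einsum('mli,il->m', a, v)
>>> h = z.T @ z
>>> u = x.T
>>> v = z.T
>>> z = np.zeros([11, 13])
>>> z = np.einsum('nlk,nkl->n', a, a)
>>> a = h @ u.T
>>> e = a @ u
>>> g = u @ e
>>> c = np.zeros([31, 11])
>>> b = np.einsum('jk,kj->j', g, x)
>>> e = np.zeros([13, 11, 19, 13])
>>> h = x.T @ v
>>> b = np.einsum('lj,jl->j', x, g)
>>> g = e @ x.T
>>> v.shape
(19, 11)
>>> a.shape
(19, 13)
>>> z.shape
(11,)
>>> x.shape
(19, 13)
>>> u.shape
(13, 19)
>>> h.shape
(13, 11)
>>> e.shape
(13, 11, 19, 13)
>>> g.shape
(13, 11, 19, 19)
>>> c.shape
(31, 11)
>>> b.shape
(13,)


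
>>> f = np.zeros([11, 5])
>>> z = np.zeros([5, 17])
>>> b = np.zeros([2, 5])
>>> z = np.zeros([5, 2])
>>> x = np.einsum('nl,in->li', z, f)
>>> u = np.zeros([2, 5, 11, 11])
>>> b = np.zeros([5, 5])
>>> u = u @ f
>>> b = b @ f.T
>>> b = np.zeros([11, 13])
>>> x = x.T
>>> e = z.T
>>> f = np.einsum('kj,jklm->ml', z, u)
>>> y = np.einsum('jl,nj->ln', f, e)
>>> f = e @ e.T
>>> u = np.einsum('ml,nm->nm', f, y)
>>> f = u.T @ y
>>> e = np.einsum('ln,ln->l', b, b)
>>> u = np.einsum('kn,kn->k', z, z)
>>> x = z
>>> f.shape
(2, 2)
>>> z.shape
(5, 2)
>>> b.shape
(11, 13)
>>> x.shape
(5, 2)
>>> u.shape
(5,)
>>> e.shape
(11,)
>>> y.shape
(11, 2)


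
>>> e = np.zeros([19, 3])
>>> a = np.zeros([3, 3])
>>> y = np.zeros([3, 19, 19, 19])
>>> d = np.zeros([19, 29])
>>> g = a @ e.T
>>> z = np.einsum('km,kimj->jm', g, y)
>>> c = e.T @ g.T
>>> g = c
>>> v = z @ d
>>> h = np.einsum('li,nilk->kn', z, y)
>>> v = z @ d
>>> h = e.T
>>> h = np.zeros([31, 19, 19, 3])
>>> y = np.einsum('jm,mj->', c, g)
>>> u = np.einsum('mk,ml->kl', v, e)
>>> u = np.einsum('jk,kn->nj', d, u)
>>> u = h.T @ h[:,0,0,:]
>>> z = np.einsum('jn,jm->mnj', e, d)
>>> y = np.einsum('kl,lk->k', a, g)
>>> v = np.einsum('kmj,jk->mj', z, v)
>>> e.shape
(19, 3)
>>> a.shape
(3, 3)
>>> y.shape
(3,)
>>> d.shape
(19, 29)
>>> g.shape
(3, 3)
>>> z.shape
(29, 3, 19)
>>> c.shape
(3, 3)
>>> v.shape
(3, 19)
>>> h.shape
(31, 19, 19, 3)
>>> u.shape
(3, 19, 19, 3)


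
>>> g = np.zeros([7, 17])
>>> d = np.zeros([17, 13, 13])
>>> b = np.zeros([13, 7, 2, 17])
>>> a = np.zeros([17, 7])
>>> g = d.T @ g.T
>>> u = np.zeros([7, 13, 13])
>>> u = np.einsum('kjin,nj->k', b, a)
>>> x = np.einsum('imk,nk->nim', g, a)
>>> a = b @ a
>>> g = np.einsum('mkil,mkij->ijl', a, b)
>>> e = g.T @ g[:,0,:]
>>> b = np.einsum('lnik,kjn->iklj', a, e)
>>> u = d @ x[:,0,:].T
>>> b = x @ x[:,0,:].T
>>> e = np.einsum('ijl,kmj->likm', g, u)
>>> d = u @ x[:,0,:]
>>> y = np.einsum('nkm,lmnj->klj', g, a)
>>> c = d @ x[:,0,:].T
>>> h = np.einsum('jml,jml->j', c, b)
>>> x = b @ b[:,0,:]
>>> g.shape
(2, 17, 7)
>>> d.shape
(17, 13, 13)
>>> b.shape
(17, 13, 17)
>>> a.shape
(13, 7, 2, 7)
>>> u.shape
(17, 13, 17)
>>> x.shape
(17, 13, 17)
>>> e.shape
(7, 2, 17, 13)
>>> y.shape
(17, 13, 7)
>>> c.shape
(17, 13, 17)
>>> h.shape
(17,)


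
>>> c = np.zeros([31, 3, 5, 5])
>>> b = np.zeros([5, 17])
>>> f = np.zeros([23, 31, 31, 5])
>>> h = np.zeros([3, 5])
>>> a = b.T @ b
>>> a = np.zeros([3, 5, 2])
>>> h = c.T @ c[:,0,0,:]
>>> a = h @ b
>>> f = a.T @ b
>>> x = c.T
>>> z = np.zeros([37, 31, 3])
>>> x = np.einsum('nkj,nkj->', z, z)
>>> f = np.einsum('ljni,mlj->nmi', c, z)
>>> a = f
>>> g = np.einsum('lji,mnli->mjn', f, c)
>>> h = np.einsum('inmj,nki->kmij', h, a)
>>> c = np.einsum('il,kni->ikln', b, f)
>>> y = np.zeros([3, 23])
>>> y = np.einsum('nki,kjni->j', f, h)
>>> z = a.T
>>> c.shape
(5, 5, 17, 37)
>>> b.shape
(5, 17)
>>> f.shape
(5, 37, 5)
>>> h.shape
(37, 3, 5, 5)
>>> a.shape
(5, 37, 5)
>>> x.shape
()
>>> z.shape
(5, 37, 5)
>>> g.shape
(31, 37, 3)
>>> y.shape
(3,)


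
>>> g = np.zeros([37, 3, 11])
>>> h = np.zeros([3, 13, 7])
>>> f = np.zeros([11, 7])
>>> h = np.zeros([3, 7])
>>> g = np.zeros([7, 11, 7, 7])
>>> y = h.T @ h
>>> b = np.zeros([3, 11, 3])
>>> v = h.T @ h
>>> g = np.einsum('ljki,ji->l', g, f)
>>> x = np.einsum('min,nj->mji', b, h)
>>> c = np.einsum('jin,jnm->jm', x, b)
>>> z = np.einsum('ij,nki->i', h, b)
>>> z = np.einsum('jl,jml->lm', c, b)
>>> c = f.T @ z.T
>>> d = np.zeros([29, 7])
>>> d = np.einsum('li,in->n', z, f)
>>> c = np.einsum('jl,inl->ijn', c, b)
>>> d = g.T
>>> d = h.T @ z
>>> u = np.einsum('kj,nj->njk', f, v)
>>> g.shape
(7,)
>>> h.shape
(3, 7)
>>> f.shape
(11, 7)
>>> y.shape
(7, 7)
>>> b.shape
(3, 11, 3)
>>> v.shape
(7, 7)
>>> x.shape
(3, 7, 11)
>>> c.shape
(3, 7, 11)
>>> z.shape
(3, 11)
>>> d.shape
(7, 11)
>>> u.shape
(7, 7, 11)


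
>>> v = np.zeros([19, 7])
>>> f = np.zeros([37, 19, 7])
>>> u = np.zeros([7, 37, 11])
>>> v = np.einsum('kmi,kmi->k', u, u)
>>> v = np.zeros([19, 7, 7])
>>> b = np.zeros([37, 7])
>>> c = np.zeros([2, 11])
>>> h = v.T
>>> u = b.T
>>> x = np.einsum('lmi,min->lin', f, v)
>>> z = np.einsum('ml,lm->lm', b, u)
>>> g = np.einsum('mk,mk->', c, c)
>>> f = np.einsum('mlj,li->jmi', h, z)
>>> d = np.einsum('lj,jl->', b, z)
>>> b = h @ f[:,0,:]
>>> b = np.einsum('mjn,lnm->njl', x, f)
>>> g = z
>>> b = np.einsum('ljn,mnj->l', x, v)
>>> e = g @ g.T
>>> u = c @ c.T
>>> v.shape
(19, 7, 7)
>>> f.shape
(19, 7, 37)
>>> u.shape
(2, 2)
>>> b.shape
(37,)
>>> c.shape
(2, 11)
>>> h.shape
(7, 7, 19)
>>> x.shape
(37, 7, 7)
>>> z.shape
(7, 37)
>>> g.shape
(7, 37)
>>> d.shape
()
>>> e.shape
(7, 7)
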